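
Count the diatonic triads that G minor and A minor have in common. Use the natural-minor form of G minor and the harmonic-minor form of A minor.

Diatonic triads of G minor (natural minor): Gm (i), Adim (ii°), Bb (III), Cm (iv), Dm (v), Eb (VI), F (VII).
Diatonic triads of A minor (harmonic minor): Am (i), Bdim (ii°), Caug (III+), Dm (iv), E (V), F (VI), G#dim (vii°).
Matching root and quality in both lists: Dm, F.
That gives 2 common triads.

2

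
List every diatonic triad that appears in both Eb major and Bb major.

Triads in Eb major: Eb (I), Fm (ii), Gm (iii), Ab (IV), Bb (V), Cm (vi), Ddim (vii°).
Triads in Bb major: Bb (I), Cm (ii), Dm (iii), Eb (IV), F (V), Gm (vi), Adim (vii°).
Shared triads with their functions: Eb (I in Eb major, IV in Bb major); Gm (iii in Eb major, vi in Bb major); Bb (V in Eb major, I in Bb major); Cm (vi in Eb major, ii in Bb major).

Eb, Gm, Bb, Cm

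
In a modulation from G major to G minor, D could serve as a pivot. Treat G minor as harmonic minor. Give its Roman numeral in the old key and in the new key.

V in G major; V in G minor

The scale of G major is G A B C D E F#; D is degree 5, and the triad built there (D-F#-A) is major, so it is V.
The scale of G minor (harmonic minor) is G A Bb C D Eb F#; D is degree 5, and the triad built there (D-F#-A) is major, so it is V.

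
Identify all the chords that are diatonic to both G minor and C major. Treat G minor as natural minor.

Triads in G minor (natural minor): Gm (i), Adim (ii°), Bb (III), Cm (iv), Dm (v), Eb (VI), F (VII).
Triads in C major: C (I), Dm (ii), Em (iii), F (IV), G (V), Am (vi), Bdim (vii°).
Shared triads with their functions: Dm (v in G minor, ii in C major); F (VII in G minor, IV in C major).

Dm, F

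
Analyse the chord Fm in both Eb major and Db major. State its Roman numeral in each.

ii in Eb major; iii in Db major

The scale of Eb major is Eb F G Ab Bb C D; F is degree 2, and the triad built there (F-Ab-C) is minor, so it is ii.
The scale of Db major is Db Eb F Gb Ab Bb C; F is degree 3, and the triad built there (F-Ab-C) is minor, so it is iii.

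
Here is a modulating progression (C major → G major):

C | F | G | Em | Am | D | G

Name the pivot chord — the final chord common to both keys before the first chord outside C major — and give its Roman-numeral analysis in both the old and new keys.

Chords diatonic to C major: C, Dm, Em, F, G, Am, Bdim.
Reading the progression, the first chord not in that set is D, so the modulation leaves C major there.
The chord immediately before D is Am, which is diatonic to both keys: vi in C major and ii in G major.

Am — vi in C major, ii in G major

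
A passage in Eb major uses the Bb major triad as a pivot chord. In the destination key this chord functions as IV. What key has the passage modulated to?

F major

The numeral IV denotes a major triad on scale degree 4. With Bb on degree 4, the tonic of the new key is F.
Degree 4 carries a major triad in major keys, so the destination is F major.
Check: the diatonic triads of F major are F (I), Gm (ii), Am (iii), Bb (IV), C (V), Dm (vi), Edim (vii°) — Bb major is indeed IV.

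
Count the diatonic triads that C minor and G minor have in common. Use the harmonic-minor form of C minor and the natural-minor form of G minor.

Diatonic triads of C minor (harmonic minor): Cm (i), Ddim (ii°), Ebaug (III+), Fm (iv), G (V), Ab (VI), Bdim (vii°).
Diatonic triads of G minor (natural minor): Gm (i), Adim (ii°), Bb (III), Cm (iv), Dm (v), Eb (VI), F (VII).
Matching root and quality in both lists: Cm.
That gives 1 common triad.

1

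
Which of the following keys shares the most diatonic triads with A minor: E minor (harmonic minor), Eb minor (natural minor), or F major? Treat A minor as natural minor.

Triads of A minor (natural minor): Am (i), Bdim (ii°), C (III), Dm (iv), Em (v), F (VI), G (VII).
E minor (harmonic minor) shares 3: Am, C, Em.
Eb minor (natural minor) shares 0: none.
F major shares 4: Am, C, Dm, F.
The most common triads (4) are shared with F major.

F major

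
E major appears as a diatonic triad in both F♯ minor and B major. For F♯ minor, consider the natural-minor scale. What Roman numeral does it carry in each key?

VII in F♯ minor; IV in B major

The scale of F♯ minor (natural minor) is F♯ G♯ A B C♯ D E; E is degree 7, and the triad built there (E-G♯-B) is major, so it is VII.
The scale of B major is B C♯ D♯ E F♯ G♯ A♯; E is degree 4, and the triad built there (E-G♯-B) is major, so it is IV.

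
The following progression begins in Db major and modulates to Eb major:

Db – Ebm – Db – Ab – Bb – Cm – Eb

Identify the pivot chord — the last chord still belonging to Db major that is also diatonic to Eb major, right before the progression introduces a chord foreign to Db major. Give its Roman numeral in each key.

Ab — V in Db major, IV in Eb major

Chords diatonic to Db major: Db, Ebm, Fm, Gb, Ab, Bbm, Cdim.
Reading the progression, the first chord not in that set is Bb, so the modulation leaves Db major there.
The chord immediately before Bb is Ab, which is diatonic to both keys: V in Db major and IV in Eb major.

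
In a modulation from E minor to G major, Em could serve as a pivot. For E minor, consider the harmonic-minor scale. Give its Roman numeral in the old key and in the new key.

The scale of E minor (harmonic minor) is E F# G A B C D#; E is degree 1, and the triad built there (E-G-B) is minor, so it is i.
The scale of G major is G A B C D E F#; E is degree 6, and the triad built there (E-G-B) is minor, so it is vi.

i in E minor; vi in G major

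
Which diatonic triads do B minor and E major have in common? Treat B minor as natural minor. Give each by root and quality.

Triads in B minor (natural minor): B minor (i), C♯ diminished (ii°), D major (III), E minor (iv), F♯ minor (v), G major (VI), A major (VII).
Triads in E major: E major (I), F♯ minor (ii), G♯ minor (iii), A major (IV), B major (V), C♯ minor (vi), D♯ diminished (vii°).
Shared triads with their functions: F♯ minor (v in B minor, ii in E major); A major (VII in B minor, IV in E major).

F♯m, A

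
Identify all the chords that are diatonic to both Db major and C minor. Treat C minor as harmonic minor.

Fm, Ab

Triads in Db major: Db major (I), Eb minor (ii), F minor (iii), Gb major (IV), Ab major (V), Bb minor (vi), C diminished (vii°).
Triads in C minor (harmonic minor): C minor (i), D diminished (ii°), Eb augmented (III+), F minor (iv), G major (V), Ab major (VI), B diminished (vii°).
Shared triads with their functions: F minor (iii in Db major, iv in C minor); Ab major (V in Db major, VI in C minor).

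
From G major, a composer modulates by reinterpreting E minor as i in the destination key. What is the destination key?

The numeral i denotes a minor triad on scale degree 1. With E on degree 1, the tonic of the new key is E.
Degree 1 carries a minor triad in minor keys, so the destination is E minor.
Check: the diatonic triads of E minor (natural minor) are Em (i), F#dim (ii°), G (III), Am (iv), Bm (v), C (VI), D (VII) — E minor is indeed i.

E minor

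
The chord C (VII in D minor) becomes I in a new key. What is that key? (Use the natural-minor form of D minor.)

The numeral I denotes a major triad on scale degree 1. With C on degree 1, the tonic of the new key is C.
Degree 1 carries a major triad in major keys, so the destination is C major.
Check: the diatonic triads of C major are C (I), Dm (ii), Em (iii), F (IV), G (V), Am (vi), Bdim (vii°) — C is indeed I.

C major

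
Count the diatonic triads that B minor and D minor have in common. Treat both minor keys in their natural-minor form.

0

Diatonic triads of B minor (natural minor): B minor (i), C# diminished (ii°), D major (III), E minor (iv), F# minor (v), G major (VI), A major (VII).
Diatonic triads of D minor (natural minor): D minor (i), E diminished (ii°), F major (III), G minor (iv), A minor (v), Bb major (VI), C major (VII).
No triad has the same root and quality in both keys.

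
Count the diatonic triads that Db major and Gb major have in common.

4

Diatonic triads of Db major: Db (I), Ebm (ii), Fm (iii), Gb (IV), Ab (V), Bbm (vi), Cdim (vii°).
Diatonic triads of Gb major: Gb (I), Abm (ii), Bbm (iii), Cb (IV), Db (V), Ebm (vi), Fdim (vii°).
Matching root and quality in both lists: Db, Ebm, Gb, Bbm.
That gives 4 common triads.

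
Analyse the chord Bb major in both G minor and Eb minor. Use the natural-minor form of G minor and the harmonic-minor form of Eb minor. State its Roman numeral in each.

The scale of G minor (natural minor) is G A Bb C D Eb F; Bb is degree 3, and the triad built there (Bb-D-F) is major, so it is III.
The scale of Eb minor (harmonic minor) is Eb F Gb Ab Bb Cb D; Bb is degree 5, and the triad built there (Bb-D-F) is major, so it is V.

III in G minor; V in Eb minor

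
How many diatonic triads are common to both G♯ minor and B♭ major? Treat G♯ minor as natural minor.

0

Diatonic triads of G♯ minor (natural minor): G♯m (i), A♯dim (ii°), B (III), C♯m (iv), D♯m (v), E (VI), F♯ (VII).
Diatonic triads of B♭ major: B♭ (I), Cm (ii), Dm (iii), E♭ (IV), F (V), Gm (vi), Adim (vii°).
No triad has the same root and quality in both keys.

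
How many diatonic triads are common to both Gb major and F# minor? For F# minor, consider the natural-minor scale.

Diatonic triads of Gb major: Gb major (I), Ab minor (ii), Bb minor (iii), Cb major (IV), Db major (V), Eb minor (vi), F diminished (vii°).
Diatonic triads of F# minor (natural minor): F# minor (i), G# diminished (ii°), A major (III), B minor (iv), C# minor (v), D major (VI), E major (VII).
No triad has the same root and quality in both keys.

0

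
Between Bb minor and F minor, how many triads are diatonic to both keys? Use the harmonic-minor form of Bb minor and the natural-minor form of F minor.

1

Diatonic triads of Bb minor (harmonic minor): Bb minor (i), C diminished (ii°), Db augmented (III+), Eb minor (iv), F major (V), Gb major (VI), A diminished (vii°).
Diatonic triads of F minor (natural minor): F minor (i), G diminished (ii°), Ab major (III), Bb minor (iv), C minor (v), Db major (VI), Eb major (VII).
Matching root and quality in both lists: Bb minor.
That gives 1 common triad.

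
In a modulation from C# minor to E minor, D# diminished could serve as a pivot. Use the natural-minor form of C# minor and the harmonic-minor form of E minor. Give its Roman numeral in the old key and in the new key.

ii° in C# minor; vii° in E minor

The scale of C# minor (natural minor) is C# D# E F# G# A B; D# is degree 2, and the triad built there (D#-F#-A) is diminished, so it is ii°.
The scale of E minor (harmonic minor) is E F# G A B C D#; D# is degree 7, and the triad built there (D#-F#-A) is diminished, so it is vii°.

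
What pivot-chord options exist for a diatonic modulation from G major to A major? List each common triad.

Bm, D

Triads in G major: G major (I), A minor (ii), B minor (iii), C major (IV), D major (V), E minor (vi), F♯ diminished (vii°).
Triads in A major: A major (I), B minor (ii), C♯ minor (iii), D major (IV), E major (V), F♯ minor (vi), G♯ diminished (vii°).
Shared triads with their functions: B minor (iii in G major, ii in A major); D major (V in G major, IV in A major).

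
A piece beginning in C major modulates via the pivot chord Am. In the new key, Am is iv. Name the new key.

E minor

The numeral iv denotes a minor triad on scale degree 4. With A on degree 4, the tonic of the new key is E.
Degree 4 carries a minor triad in minor keys, so the destination is E minor.
Check: the diatonic triads of E minor (natural minor) are Em (i), F#dim (ii°), G (III), Am (iv), Bm (v), C (VI), D (VII) — Am is indeed iv.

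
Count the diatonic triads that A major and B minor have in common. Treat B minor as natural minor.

4

Diatonic triads of A major: A (I), Bm (ii), C#m (iii), D (IV), E (V), F#m (vi), G#dim (vii°).
Diatonic triads of B minor (natural minor): Bm (i), C#dim (ii°), D (III), Em (iv), F#m (v), G (VI), A (VII).
Matching root and quality in both lists: A, Bm, D, F#m.
That gives 4 common triads.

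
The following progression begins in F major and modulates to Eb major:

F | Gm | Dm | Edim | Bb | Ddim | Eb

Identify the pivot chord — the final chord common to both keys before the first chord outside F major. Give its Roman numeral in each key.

Chords diatonic to F major: F, Gm, Am, Bb, C, Dm, Edim.
Reading the progression, the first chord not in that set is Ddim, so the modulation leaves F major there.
The chord immediately before Ddim is Bb, which is diatonic to both keys: IV in F major and V in Eb major.

Bb — IV in F major, V in Eb major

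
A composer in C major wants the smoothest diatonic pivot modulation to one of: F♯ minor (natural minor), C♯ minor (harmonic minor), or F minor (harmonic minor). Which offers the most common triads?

Triads of C major: C major (I), D minor (ii), E minor (iii), F major (IV), G major (V), A minor (vi), B diminished (vii°).
F♯ minor (natural minor) shares 0: none.
C♯ minor (harmonic minor) shares 0: none.
F minor (harmonic minor) shares 1: C.
The most common triads (1) are shared with F minor.

F minor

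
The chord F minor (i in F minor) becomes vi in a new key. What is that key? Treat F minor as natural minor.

The numeral vi denotes a minor triad on scale degree 6. With F on degree 6, the tonic of the new key is A♭.
Degree 6 carries a minor triad in major keys, so the destination is A♭ major.
Check: the diatonic triads of A♭ major are A♭ (I), B♭m (ii), Cm (iii), D♭ (IV), E♭ (V), Fm (vi), Gdim (vii°) — F minor is indeed vi.

A♭ major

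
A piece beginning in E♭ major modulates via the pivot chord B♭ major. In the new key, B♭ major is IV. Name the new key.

The numeral IV denotes a major triad on scale degree 4. With B♭ on degree 4, the tonic of the new key is F.
Degree 4 carries a major triad in major keys, so the destination is F major.
Check: the diatonic triads of F major are F (I), Gm (ii), Am (iii), B♭ (IV), C (V), Dm (vi), Edim (vii°) — B♭ major is indeed IV.

F major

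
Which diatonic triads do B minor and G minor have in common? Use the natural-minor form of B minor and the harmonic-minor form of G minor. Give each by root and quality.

Triads in B minor (natural minor): Bm (i), C#dim (ii°), D (III), Em (iv), F#m (v), G (VI), A (VII).
Triads in G minor (harmonic minor): Gm (i), Adim (ii°), Bbaug (III+), Cm (iv), D (V), Eb (VI), F#dim (vii°).
Shared triads with their functions: D (III in B minor, V in G minor).

D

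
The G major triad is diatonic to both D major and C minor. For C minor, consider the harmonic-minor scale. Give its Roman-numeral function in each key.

The scale of D major is D E F# G A B C#; G is degree 4, and the triad built there (G-B-D) is major, so it is IV.
The scale of C minor (harmonic minor) is C D Eb F G Ab B; G is degree 5, and the triad built there (G-B-D) is major, so it is V.

IV in D major; V in C minor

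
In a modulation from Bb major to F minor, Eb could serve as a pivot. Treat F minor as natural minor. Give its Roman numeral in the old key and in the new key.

IV in Bb major; VII in F minor

The scale of Bb major is Bb C D Eb F G A; Eb is degree 4, and the triad built there (Eb-G-Bb) is major, so it is IV.
The scale of F minor (natural minor) is F G Ab Bb C Db Eb; Eb is degree 7, and the triad built there (Eb-G-Bb) is major, so it is VII.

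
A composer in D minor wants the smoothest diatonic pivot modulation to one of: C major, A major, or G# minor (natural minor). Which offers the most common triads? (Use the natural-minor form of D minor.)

Triads of D minor (natural minor): Dm (i), Edim (ii°), F (III), Gm (iv), Am (v), Bb (VI), C (VII).
C major shares 4: Dm, F, Am, C.
A major shares 0: none.
G# minor (natural minor) shares 0: none.
The most common triads (4) are shared with C major.

C major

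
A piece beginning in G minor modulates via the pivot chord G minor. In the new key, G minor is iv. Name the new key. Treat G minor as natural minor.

The numeral iv denotes a minor triad on scale degree 4. With G on degree 4, the tonic of the new key is D.
Degree 4 carries a minor triad in minor keys, so the destination is D minor.
Check: the diatonic triads of D minor (natural minor) are Dm (i), Edim (ii°), F (III), Gm (iv), Am (v), Bb (VI), C (VII) — G minor is indeed iv.

D minor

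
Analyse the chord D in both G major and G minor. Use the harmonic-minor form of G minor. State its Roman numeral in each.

The scale of G major is G A B C D E F#; D is degree 5, and the triad built there (D-F#-A) is major, so it is V.
The scale of G minor (harmonic minor) is G A Bb C D Eb F#; D is degree 5, and the triad built there (D-F#-A) is major, so it is V.

V in G major; V in G minor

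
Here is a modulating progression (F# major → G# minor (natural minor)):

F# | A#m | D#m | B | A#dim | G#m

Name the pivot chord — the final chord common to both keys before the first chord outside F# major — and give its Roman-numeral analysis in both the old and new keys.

B — IV in F# major, III in G# minor

Chords diatonic to F# major: F#, G#m, A#m, B, C#, D#m, E#dim.
Reading the progression, the first chord not in that set is A#dim, so the modulation leaves F# major there.
The chord immediately before A#dim is B, which is diatonic to both keys: IV in F# major and III in G# minor.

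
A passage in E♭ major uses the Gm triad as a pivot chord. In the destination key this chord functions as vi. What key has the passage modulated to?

B♭ major

The numeral vi denotes a minor triad on scale degree 6. With G on degree 6, the tonic of the new key is B♭.
Degree 6 carries a minor triad in major keys, so the destination is B♭ major.
Check: the diatonic triads of B♭ major are B♭ (I), Cm (ii), Dm (iii), E♭ (IV), F (V), Gm (vi), Adim (vii°) — Gm is indeed vi.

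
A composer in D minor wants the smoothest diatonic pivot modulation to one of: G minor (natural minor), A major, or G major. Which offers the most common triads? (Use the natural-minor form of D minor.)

Triads of D minor (natural minor): D minor (i), E diminished (ii°), F major (III), G minor (iv), A minor (v), Bb major (VI), C major (VII).
G minor (natural minor) shares 4: Dm, F, Gm, Bb.
A major shares 0: none.
G major shares 2: Am, C.
The most common triads (4) are shared with G minor.

G minor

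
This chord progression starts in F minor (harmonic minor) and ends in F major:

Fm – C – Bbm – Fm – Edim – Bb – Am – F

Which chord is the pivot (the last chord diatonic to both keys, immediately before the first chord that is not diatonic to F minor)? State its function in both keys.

Edim — vii° in F minor, vii° in F major

Chords diatonic to F minor: Fm, Gdim, Abaug, Bbm, C, Db, Edim.
Reading the progression, the first chord not in that set is Bb, so the modulation leaves F minor there.
The chord immediately before Bb is Edim, which is diatonic to both keys: vii° in F minor and vii° in F major.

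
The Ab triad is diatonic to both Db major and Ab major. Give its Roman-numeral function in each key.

The scale of Db major is Db Eb F Gb Ab Bb C; Ab is degree 5, and the triad built there (Ab-C-Eb) is major, so it is V.
The scale of Ab major is Ab Bb C Db Eb F G; Ab is degree 1, and the triad built there (Ab-C-Eb) is major, so it is I.

V in Db major; I in Ab major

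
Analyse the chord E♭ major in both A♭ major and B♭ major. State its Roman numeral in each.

The scale of A♭ major is A♭ B♭ C D♭ E♭ F G; E♭ is degree 5, and the triad built there (E♭-G-B♭) is major, so it is V.
The scale of B♭ major is B♭ C D E♭ F G A; E♭ is degree 4, and the triad built there (E♭-G-B♭) is major, so it is IV.

V in A♭ major; IV in B♭ major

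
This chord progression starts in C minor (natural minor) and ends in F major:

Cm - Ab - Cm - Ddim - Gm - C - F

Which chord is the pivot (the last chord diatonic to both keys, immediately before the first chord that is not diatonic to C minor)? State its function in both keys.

Chords diatonic to C minor: Cm, Ddim, Eb, Fm, Gm, Ab, Bb.
Reading the progression, the first chord not in that set is C, so the modulation leaves C minor there.
The chord immediately before C is Gm, which is diatonic to both keys: v in C minor and ii in F major.

Gm — v in C minor, ii in F major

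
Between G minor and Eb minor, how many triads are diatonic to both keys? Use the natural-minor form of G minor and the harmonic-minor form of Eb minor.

Diatonic triads of G minor (natural minor): Gm (i), Adim (ii°), Bb (III), Cm (iv), Dm (v), Eb (VI), F (VII).
Diatonic triads of Eb minor (harmonic minor): Ebm (i), Fdim (ii°), Gbaug (III+), Abm (iv), Bb (V), Cb (VI), Ddim (vii°).
Matching root and quality in both lists: Bb.
That gives 1 common triad.

1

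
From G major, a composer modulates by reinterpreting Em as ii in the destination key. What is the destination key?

D major

The numeral ii denotes a minor triad on scale degree 2. With E on degree 2, the tonic of the new key is D.
Degree 2 carries a minor triad in major keys, so the destination is D major.
Check: the diatonic triads of D major are D (I), Em (ii), F♯m (iii), G (IV), A (V), Bm (vi), C♯dim (vii°) — Em is indeed ii.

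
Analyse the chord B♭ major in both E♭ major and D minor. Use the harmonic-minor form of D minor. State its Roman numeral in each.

V in E♭ major; VI in D minor

The scale of E♭ major is E♭ F G A♭ B♭ C D; B♭ is degree 5, and the triad built there (B♭-D-F) is major, so it is V.
The scale of D minor (harmonic minor) is D E F G A B♭ C♯; B♭ is degree 6, and the triad built there (B♭-D-F) is major, so it is VI.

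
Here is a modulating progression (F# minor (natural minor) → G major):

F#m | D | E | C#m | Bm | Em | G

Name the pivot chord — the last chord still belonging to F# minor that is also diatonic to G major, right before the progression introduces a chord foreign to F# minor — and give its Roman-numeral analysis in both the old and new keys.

Bm — iv in F# minor, iii in G major

Chords diatonic to F# minor: F#m, G#dim, A, Bm, C#m, D, E.
Reading the progression, the first chord not in that set is Em, so the modulation leaves F# minor there.
The chord immediately before Em is Bm, which is diatonic to both keys: iv in F# minor and iii in G major.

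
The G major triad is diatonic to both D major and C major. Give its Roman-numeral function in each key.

The scale of D major is D E F# G A B C#; G is degree 4, and the triad built there (G-B-D) is major, so it is IV.
The scale of C major is C D E F G A B; G is degree 5, and the triad built there (G-B-D) is major, so it is V.

IV in D major; V in C major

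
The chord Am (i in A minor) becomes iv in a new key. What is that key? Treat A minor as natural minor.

The numeral iv denotes a minor triad on scale degree 4. With A on degree 4, the tonic of the new key is E.
Degree 4 carries a minor triad in minor keys, so the destination is E minor.
Check: the diatonic triads of E minor (natural minor) are Em (i), F♯dim (ii°), G (III), Am (iv), Bm (v), C (VI), D (VII) — Am is indeed iv.

E minor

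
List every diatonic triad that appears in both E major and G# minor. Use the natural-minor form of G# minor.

E, G#m, B, C#m

Triads in E major: E (I), F#m (ii), G#m (iii), A (IV), B (V), C#m (vi), D#dim (vii°).
Triads in G# minor (natural minor): G#m (i), A#dim (ii°), B (III), C#m (iv), D#m (v), E (VI), F# (VII).
Shared triads with their functions: E (I in E major, VI in G# minor); G#m (iii in E major, i in G# minor); B (V in E major, III in G# minor); C#m (vi in E major, iv in G# minor).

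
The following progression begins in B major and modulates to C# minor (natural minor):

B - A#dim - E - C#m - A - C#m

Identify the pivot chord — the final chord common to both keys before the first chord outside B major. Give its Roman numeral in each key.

Chords diatonic to B major: B, C#m, D#m, E, F#, G#m, A#dim.
Reading the progression, the first chord not in that set is A, so the modulation leaves B major there.
The chord immediately before A is C#m, which is diatonic to both keys: ii in B major and i in C# minor.

C#m — ii in B major, i in C# minor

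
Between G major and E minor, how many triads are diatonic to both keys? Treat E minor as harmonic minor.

4

Diatonic triads of G major: G (I), Am (ii), Bm (iii), C (IV), D (V), Em (vi), F#dim (vii°).
Diatonic triads of E minor (harmonic minor): Em (i), F#dim (ii°), Gaug (III+), Am (iv), B (V), C (VI), D#dim (vii°).
Matching root and quality in both lists: Am, C, Em, F#dim.
That gives 4 common triads.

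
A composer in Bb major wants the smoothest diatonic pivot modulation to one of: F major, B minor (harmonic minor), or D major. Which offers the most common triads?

F major

Triads of Bb major: Bb (I), Cm (ii), Dm (iii), Eb (IV), F (V), Gm (vi), Adim (vii°).
F major shares 4: Bb, Dm, F, Gm.
B minor (harmonic minor) shares 0: none.
D major shares 0: none.
The most common triads (4) are shared with F major.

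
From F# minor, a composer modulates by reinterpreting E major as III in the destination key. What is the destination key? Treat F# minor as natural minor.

C# minor

The numeral III denotes a major triad on scale degree 3. With E on degree 3, the tonic of the new key is C#.
Degree 3 carries a major triad in natural-minor keys, so the destination is C# minor.
Check: the diatonic triads of C# minor (natural minor) are C#m (i), D#dim (ii°), E (III), F#m (iv), G#m (v), A (VI), B (VII) — E major is indeed III.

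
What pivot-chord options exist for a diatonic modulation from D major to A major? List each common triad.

D, F#m, A, Bm

Triads in D major: D (I), Em (ii), F#m (iii), G (IV), A (V), Bm (vi), C#dim (vii°).
Triads in A major: A (I), Bm (ii), C#m (iii), D (IV), E (V), F#m (vi), G#dim (vii°).
Shared triads with their functions: D (I in D major, IV in A major); F#m (iii in D major, vi in A major); A (V in D major, I in A major); Bm (vi in D major, ii in A major).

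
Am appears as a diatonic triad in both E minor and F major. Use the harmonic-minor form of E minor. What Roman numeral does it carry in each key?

iv in E minor; iii in F major

The scale of E minor (harmonic minor) is E F# G A B C D#; A is degree 4, and the triad built there (A-C-E) is minor, so it is iv.
The scale of F major is F G A Bb C D E; A is degree 3, and the triad built there (A-C-E) is minor, so it is iii.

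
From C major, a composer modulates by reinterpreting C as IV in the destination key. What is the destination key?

G major

The numeral IV denotes a major triad on scale degree 4. With C on degree 4, the tonic of the new key is G.
Degree 4 carries a major triad in major keys, so the destination is G major.
Check: the diatonic triads of G major are G (I), Am (ii), Bm (iii), C (IV), D (V), Em (vi), F#dim (vii°) — C is indeed IV.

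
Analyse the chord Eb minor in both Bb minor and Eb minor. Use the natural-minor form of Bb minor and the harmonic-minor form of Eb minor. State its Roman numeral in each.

iv in Bb minor; i in Eb minor

The scale of Bb minor (natural minor) is Bb C Db Eb F Gb Ab; Eb is degree 4, and the triad built there (Eb-Gb-Bb) is minor, so it is iv.
The scale of Eb minor (harmonic minor) is Eb F Gb Ab Bb Cb D; Eb is degree 1, and the triad built there (Eb-Gb-Bb) is minor, so it is i.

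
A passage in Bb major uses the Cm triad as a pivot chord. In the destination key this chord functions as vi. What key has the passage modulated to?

The numeral vi denotes a minor triad on scale degree 6. With C on degree 6, the tonic of the new key is Eb.
Degree 6 carries a minor triad in major keys, so the destination is Eb major.
Check: the diatonic triads of Eb major are Eb (I), Fm (ii), Gm (iii), Ab (IV), Bb (V), Cm (vi), Ddim (vii°) — Cm is indeed vi.

Eb major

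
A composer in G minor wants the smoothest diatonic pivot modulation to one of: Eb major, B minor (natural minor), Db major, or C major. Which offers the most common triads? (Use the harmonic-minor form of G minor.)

Triads of G minor (harmonic minor): G minor (i), A diminished (ii°), Bb augmented (III+), C minor (iv), D major (V), Eb major (VI), F# diminished (vii°).
Eb major shares 3: Gm, Cm, Eb.
B minor (natural minor) shares 1: D.
Db major shares 0: none.
C major shares 0: none.
The most common triads (3) are shared with Eb major.

Eb major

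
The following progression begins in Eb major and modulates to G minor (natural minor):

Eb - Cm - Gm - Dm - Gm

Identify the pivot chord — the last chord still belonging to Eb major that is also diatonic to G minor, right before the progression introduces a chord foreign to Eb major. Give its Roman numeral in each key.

Chords diatonic to Eb major: Eb, Fm, Gm, Ab, Bb, Cm, Ddim.
Reading the progression, the first chord not in that set is Dm, so the modulation leaves Eb major there.
The chord immediately before Dm is Gm, which is diatonic to both keys: iii in Eb major and i in G minor.

Gm — iii in Eb major, i in G minor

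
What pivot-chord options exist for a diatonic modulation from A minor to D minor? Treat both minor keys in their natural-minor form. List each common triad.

Am, C, Dm, F

Triads in A minor (natural minor): Am (i), Bdim (ii°), C (III), Dm (iv), Em (v), F (VI), G (VII).
Triads in D minor (natural minor): Dm (i), Edim (ii°), F (III), Gm (iv), Am (v), B♭ (VI), C (VII).
Shared triads with their functions: Am (i in A minor, v in D minor); C (III in A minor, VII in D minor); Dm (iv in A minor, i in D minor); F (VI in A minor, III in D minor).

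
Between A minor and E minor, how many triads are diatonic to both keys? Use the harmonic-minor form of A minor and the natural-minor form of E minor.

Diatonic triads of A minor (harmonic minor): Am (i), Bdim (ii°), Caug (III+), Dm (iv), E (V), F (VI), G#dim (vii°).
Diatonic triads of E minor (natural minor): Em (i), F#dim (ii°), G (III), Am (iv), Bm (v), C (VI), D (VII).
Matching root and quality in both lists: Am.
That gives 1 common triad.

1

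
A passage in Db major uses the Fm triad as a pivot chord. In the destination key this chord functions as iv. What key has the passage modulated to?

C minor

The numeral iv denotes a minor triad on scale degree 4. With F on degree 4, the tonic of the new key is C.
Degree 4 carries a minor triad in minor keys, so the destination is C minor.
Check: the diatonic triads of C minor (natural minor) are Cm (i), Ddim (ii°), Eb (III), Fm (iv), Gm (v), Ab (VI), Bb (VII) — Fm is indeed iv.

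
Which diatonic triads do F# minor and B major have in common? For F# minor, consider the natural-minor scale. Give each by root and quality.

Triads in F# minor (natural minor): F#m (i), G#dim (ii°), A (III), Bm (iv), C#m (v), D (VI), E (VII).
Triads in B major: B (I), C#m (ii), D#m (iii), E (IV), F# (V), G#m (vi), A#dim (vii°).
Shared triads with their functions: C#m (v in F# minor, ii in B major); E (VII in F# minor, IV in B major).

C#m, E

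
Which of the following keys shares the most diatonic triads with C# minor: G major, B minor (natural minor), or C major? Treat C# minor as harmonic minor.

Triads of C# minor (harmonic minor): C# minor (i), D# diminished (ii°), E augmented (III+), F# minor (iv), G# major (V), A major (VI), B# diminished (vii°).
G major shares 0: none.
B minor (natural minor) shares 2: F#m, A.
C major shares 0: none.
The most common triads (2) are shared with B minor.

B minor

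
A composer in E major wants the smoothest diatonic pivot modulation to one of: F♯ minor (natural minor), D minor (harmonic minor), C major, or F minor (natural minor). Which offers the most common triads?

Triads of E major: E major (I), F♯ minor (ii), G♯ minor (iii), A major (IV), B major (V), C♯ minor (vi), D♯ diminished (vii°).
F♯ minor (natural minor) shares 4: E, F♯m, A, C♯m.
D minor (harmonic minor) shares 1: A.
C major shares 0: none.
F minor (natural minor) shares 0: none.
The most common triads (4) are shared with F♯ minor.

F♯ minor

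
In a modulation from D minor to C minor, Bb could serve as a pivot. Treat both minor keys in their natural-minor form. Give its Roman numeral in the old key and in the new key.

VI in D minor; VII in C minor

The scale of D minor (natural minor) is D E F G A Bb C; Bb is degree 6, and the triad built there (Bb-D-F) is major, so it is VI.
The scale of C minor (natural minor) is C D Eb F G Ab Bb; Bb is degree 7, and the triad built there (Bb-D-F) is major, so it is VII.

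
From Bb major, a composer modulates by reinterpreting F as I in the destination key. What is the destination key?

The numeral I denotes a major triad on scale degree 1. With F on degree 1, the tonic of the new key is F.
Degree 1 carries a major triad in major keys, so the destination is F major.
Check: the diatonic triads of F major are F (I), Gm (ii), Am (iii), Bb (IV), C (V), Dm (vi), Edim (vii°) — F is indeed I.

F major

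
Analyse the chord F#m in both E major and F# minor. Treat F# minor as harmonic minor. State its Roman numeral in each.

The scale of E major is E F# G# A B C# D#; F# is degree 2, and the triad built there (F#-A-C#) is minor, so it is ii.
The scale of F# minor (harmonic minor) is F# G# A B C# D E#; F# is degree 1, and the triad built there (F#-A-C#) is minor, so it is i.

ii in E major; i in F# minor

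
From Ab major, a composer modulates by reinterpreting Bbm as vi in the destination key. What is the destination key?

Db major

The numeral vi denotes a minor triad on scale degree 6. With Bb on degree 6, the tonic of the new key is Db.
Degree 6 carries a minor triad in major keys, so the destination is Db major.
Check: the diatonic triads of Db major are Db (I), Ebm (ii), Fm (iii), Gb (IV), Ab (V), Bbm (vi), Cdim (vii°) — Bbm is indeed vi.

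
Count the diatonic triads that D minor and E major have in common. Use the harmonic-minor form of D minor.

Diatonic triads of D minor (harmonic minor): Dm (i), Edim (ii°), Faug (III+), Gm (iv), A (V), Bb (VI), C#dim (vii°).
Diatonic triads of E major: E (I), F#m (ii), G#m (iii), A (IV), B (V), C#m (vi), D#dim (vii°).
Matching root and quality in both lists: A.
That gives 1 common triad.

1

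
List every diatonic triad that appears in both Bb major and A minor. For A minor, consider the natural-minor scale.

Dm, F

Triads in Bb major: Bb (I), Cm (ii), Dm (iii), Eb (IV), F (V), Gm (vi), Adim (vii°).
Triads in A minor (natural minor): Am (i), Bdim (ii°), C (III), Dm (iv), Em (v), F (VI), G (VII).
Shared triads with their functions: Dm (iii in Bb major, iv in A minor); F (V in Bb major, VI in A minor).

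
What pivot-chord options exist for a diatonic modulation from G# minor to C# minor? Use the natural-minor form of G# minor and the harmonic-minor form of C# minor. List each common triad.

C#m

Triads in G# minor (natural minor): G# minor (i), A# diminished (ii°), B major (III), C# minor (iv), D# minor (v), E major (VI), F# major (VII).
Triads in C# minor (harmonic minor): C# minor (i), D# diminished (ii°), E augmented (III+), F# minor (iv), G# major (V), A major (VI), B# diminished (vii°).
Shared triads with their functions: C# minor (iv in G# minor, i in C# minor).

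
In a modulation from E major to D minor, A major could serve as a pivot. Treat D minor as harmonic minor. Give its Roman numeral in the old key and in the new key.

The scale of E major is E F# G# A B C# D#; A is degree 4, and the triad built there (A-C#-E) is major, so it is IV.
The scale of D minor (harmonic minor) is D E F G A Bb C#; A is degree 5, and the triad built there (A-C#-E) is major, so it is V.

IV in E major; V in D minor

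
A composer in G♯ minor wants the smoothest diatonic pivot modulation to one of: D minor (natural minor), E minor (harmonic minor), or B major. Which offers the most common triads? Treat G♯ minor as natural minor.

Triads of G♯ minor (natural minor): G♯m (i), A♯dim (ii°), B (III), C♯m (iv), D♯m (v), E (VI), F♯ (VII).
D minor (natural minor) shares 0: none.
E minor (harmonic minor) shares 1: B.
B major shares 7: G♯m, A♯dim, B, C♯m, D♯m, E, F♯.
The most common triads (7) are shared with B major.

B major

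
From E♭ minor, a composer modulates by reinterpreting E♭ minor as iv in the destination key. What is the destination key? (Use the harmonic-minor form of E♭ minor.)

B♭ minor

The numeral iv denotes a minor triad on scale degree 4. With E♭ on degree 4, the tonic of the new key is B♭.
Degree 4 carries a minor triad in minor keys, so the destination is B♭ minor.
Check: the diatonic triads of B♭ minor (natural minor) are B♭m (i), Cdim (ii°), D♭ (III), E♭m (iv), Fm (v), G♭ (VI), A♭ (VII) — E♭ minor is indeed iv.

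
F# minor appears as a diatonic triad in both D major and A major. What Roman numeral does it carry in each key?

iii in D major; vi in A major

The scale of D major is D E F# G A B C#; F# is degree 3, and the triad built there (F#-A-C#) is minor, so it is iii.
The scale of A major is A B C# D E F# G#; F# is degree 6, and the triad built there (F#-A-C#) is minor, so it is vi.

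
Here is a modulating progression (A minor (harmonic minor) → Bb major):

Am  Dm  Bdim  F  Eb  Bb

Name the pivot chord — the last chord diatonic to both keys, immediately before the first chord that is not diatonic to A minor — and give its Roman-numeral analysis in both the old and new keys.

Chords diatonic to A minor: Am, Bdim, Caug, Dm, E, F, G#dim.
Reading the progression, the first chord not in that set is Eb, so the modulation leaves A minor there.
The chord immediately before Eb is F, which is diatonic to both keys: VI in A minor and V in Bb major.

F — VI in A minor, V in Bb major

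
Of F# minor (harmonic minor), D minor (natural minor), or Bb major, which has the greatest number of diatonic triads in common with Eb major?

Bb major

Triads of Eb major: Eb (I), Fm (ii), Gm (iii), Ab (IV), Bb (V), Cm (vi), Ddim (vii°).
F# minor (harmonic minor) shares 0: none.
D minor (natural minor) shares 2: Gm, Bb.
Bb major shares 4: Eb, Gm, Bb, Cm.
The most common triads (4) are shared with Bb major.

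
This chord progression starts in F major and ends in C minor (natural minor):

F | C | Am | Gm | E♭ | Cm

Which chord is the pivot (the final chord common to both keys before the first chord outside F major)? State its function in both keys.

Gm — ii in F major, v in C minor

Chords diatonic to F major: F, Gm, Am, B♭, C, Dm, Edim.
Reading the progression, the first chord not in that set is E♭, so the modulation leaves F major there.
The chord immediately before E♭ is Gm, which is diatonic to both keys: ii in F major and v in C minor.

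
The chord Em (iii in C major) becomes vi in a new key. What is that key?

The numeral vi denotes a minor triad on scale degree 6. With E on degree 6, the tonic of the new key is G.
Degree 6 carries a minor triad in major keys, so the destination is G major.
Check: the diatonic triads of G major are G (I), Am (ii), Bm (iii), C (IV), D (V), Em (vi), F#dim (vii°) — Em is indeed vi.

G major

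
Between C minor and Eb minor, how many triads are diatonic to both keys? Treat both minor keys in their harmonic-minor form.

Diatonic triads of C minor (harmonic minor): Cm (i), Ddim (ii°), Ebaug (III+), Fm (iv), G (V), Ab (VI), Bdim (vii°).
Diatonic triads of Eb minor (harmonic minor): Ebm (i), Fdim (ii°), Gbaug (III+), Abm (iv), Bb (V), Cb (VI), Ddim (vii°).
Matching root and quality in both lists: Ddim.
That gives 1 common triad.

1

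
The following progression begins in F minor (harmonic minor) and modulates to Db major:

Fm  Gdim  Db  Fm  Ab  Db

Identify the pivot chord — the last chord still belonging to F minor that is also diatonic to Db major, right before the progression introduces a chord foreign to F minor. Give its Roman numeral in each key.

Fm — i in F minor, iii in Db major

Chords diatonic to F minor: Fm, Gdim, Abaug, Bbm, C, Db, Edim.
Reading the progression, the first chord not in that set is Ab, so the modulation leaves F minor there.
The chord immediately before Ab is Fm, which is diatonic to both keys: i in F minor and iii in Db major.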